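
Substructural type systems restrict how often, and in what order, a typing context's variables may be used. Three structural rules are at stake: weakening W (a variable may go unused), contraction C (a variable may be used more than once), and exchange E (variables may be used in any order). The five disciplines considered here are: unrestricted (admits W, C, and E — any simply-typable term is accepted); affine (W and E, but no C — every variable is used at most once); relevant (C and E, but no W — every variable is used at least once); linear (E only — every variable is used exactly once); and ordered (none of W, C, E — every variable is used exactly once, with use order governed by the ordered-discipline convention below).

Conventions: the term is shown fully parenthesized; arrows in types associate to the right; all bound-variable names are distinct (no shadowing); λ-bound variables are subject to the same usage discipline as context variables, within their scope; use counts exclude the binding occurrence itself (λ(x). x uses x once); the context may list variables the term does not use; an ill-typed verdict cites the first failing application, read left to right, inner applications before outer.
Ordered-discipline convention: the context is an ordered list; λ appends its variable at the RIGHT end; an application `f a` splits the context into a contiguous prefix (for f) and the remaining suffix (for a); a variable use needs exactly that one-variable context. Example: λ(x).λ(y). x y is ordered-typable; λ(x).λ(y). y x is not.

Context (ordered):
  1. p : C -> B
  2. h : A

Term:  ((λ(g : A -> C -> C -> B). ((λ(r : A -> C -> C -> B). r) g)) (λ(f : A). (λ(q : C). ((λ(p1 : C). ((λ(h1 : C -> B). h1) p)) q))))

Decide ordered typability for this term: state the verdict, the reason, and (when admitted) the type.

no — h, f, p1 left unused
counts: p=1, h=0, g (bound)=1, r (bound)=1, f (bound)=0, q (bound)=1, p1 (bound)=0, h1 (bound)=1
order of uses: r, g, h1, p, q
typing: the term checks, with type A -> C -> C -> B
all disciplines: ordered ✗ · linear ✗ · affine ✓ · relevant ✗ · unrestricted ✓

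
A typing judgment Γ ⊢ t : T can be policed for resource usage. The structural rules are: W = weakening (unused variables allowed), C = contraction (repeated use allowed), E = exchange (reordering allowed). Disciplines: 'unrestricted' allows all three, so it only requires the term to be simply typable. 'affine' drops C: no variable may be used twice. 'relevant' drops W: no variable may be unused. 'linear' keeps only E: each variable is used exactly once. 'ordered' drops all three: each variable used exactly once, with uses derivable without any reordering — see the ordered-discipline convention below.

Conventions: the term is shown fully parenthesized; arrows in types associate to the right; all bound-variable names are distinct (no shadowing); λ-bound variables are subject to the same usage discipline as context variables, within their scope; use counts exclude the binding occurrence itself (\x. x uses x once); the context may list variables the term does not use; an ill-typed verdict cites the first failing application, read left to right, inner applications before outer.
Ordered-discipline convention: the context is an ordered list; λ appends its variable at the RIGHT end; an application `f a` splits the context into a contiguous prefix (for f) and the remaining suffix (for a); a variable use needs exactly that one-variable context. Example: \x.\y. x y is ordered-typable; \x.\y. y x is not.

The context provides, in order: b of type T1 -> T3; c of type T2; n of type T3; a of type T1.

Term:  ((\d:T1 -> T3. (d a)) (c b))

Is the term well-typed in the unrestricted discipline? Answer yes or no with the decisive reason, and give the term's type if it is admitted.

no — a type mismatch blocks all five
usage: b ×1; c ×1; n ×0; a ×1; d [bound] ×1
uses in reading order: d, a, c, b
typing: ill-typed: non-arrow in function slot: T2
per-discipline verdicts: ordered ✗ | linear ✗ | affine ✗ | relevant ✗ | unrestricted ✗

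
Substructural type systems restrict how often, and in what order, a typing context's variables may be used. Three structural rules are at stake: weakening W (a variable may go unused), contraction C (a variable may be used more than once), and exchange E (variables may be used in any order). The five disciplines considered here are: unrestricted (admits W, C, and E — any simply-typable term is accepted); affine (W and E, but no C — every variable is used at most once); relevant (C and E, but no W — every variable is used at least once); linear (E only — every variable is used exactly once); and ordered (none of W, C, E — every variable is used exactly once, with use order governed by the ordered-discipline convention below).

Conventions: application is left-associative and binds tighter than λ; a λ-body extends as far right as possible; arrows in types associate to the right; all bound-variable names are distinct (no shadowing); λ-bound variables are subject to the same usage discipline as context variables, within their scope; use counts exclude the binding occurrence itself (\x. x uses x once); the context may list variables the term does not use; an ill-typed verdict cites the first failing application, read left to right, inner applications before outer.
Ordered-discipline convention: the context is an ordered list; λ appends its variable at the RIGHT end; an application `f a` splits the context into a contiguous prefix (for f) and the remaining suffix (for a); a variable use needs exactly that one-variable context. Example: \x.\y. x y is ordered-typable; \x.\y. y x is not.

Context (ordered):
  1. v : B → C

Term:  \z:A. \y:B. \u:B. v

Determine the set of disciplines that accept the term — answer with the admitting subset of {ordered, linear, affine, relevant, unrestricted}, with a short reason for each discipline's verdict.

accepted by: affine, unrestricted
usage: v=1, z (λ-bound)=0, y (λ-bound)=0, u (λ-bound)=0
use order (left to right): v
typing: the term checks, with type A → B → B → B → C
ordered: ✗ — z, y, u left unused
linear: ✗ — z, y, u left unused
affine: ✓ — v, z, y, u: no repeats, contraction unneeded
relevant: ✗ — z, y, u left unused
unrestricted: ✓ — typability at A → B → B → B → C is all that's needed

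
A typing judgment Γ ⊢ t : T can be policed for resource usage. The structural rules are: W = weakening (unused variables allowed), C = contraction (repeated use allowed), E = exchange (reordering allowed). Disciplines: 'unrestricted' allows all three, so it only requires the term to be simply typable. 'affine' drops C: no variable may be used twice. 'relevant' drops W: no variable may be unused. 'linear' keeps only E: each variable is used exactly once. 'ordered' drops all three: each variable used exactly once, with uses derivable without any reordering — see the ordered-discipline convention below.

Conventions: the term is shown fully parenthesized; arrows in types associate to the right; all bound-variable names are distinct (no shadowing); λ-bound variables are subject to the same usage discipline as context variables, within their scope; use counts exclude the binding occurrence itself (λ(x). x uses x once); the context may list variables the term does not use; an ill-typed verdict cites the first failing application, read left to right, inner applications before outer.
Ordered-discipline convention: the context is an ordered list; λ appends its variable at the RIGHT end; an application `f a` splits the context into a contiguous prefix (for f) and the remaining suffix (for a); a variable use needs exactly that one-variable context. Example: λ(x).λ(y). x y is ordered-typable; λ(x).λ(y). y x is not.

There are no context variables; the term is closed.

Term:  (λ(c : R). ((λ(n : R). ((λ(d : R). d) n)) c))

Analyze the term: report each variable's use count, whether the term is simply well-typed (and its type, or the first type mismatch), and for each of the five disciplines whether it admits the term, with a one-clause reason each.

usage: c (bound) ×1; n (bound) ×1; d (bound) ×1
use order (left to right): d, n, c
typing: ✓ — R → R
ordered: ✓ — c, n, d: once each, no exchange needed
linear: ✓ — exactly-once usage across c, n, d
affine: ✓ — none of c, n, d used more than once
relevant: ✓ — at least one use each (c, n, d)
unrestricted: ✓ — simply typable at R → R; W, C, E all held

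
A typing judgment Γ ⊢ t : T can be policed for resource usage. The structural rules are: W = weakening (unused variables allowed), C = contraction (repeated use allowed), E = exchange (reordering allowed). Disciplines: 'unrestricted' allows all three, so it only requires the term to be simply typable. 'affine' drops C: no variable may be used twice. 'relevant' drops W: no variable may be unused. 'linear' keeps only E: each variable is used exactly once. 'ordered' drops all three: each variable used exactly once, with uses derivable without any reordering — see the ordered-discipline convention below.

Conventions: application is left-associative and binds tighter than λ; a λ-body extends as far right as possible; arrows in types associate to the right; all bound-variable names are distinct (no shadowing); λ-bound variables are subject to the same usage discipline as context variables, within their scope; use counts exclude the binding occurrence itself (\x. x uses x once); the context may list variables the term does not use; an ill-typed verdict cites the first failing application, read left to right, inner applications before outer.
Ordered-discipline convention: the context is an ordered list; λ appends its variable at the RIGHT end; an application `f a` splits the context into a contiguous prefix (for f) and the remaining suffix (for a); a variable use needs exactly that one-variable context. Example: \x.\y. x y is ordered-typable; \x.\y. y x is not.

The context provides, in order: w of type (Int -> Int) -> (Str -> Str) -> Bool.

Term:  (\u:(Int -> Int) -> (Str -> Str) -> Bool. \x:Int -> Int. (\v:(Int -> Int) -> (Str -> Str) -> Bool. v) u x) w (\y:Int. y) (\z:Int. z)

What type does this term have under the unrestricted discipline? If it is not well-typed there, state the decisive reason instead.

not well-typed under unrestricted — not simply typable
variable uses: w ×1; u [bound] ×1; x [bound] ×1; v [bound] ×1; y [bound] ×1; z [bound] ×1
order of uses: v, u, x, w, y, z
typing: ill-typed: argument of type Int -> Int where Str -> Str is required
summary: ordered ✗ | linear ✗ | affine ✗ | relevant ✗ | unrestricted ✗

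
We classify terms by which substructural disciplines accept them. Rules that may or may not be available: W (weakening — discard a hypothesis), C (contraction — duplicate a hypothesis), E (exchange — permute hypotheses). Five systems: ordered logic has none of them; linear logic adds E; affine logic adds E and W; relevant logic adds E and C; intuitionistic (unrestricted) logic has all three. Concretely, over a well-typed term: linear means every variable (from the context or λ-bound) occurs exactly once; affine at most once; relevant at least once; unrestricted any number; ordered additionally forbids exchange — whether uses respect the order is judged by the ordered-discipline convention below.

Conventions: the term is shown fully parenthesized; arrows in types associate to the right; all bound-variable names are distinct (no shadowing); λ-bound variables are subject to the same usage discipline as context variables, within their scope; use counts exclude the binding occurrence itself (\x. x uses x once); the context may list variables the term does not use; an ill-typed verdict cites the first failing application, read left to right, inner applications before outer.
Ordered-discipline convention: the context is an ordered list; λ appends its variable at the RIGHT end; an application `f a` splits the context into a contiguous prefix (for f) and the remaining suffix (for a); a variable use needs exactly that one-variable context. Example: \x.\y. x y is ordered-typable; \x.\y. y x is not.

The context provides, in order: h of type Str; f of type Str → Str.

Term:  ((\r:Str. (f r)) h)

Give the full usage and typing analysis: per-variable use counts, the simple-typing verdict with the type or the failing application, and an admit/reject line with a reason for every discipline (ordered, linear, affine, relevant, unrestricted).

use counts: h: 1×; f: 1×; r (λ-bound): 1×
left-to-right use order: f, r, h
typing: the term checks, with type Str
ordered: ✗, no contiguous prefix/suffix split fits f, r, h
linear: ✓, h, f, r: one use apiece
affine: ✓, no duplicate uses among h, f, r
relevant: ✓, none of h, f, r goes unused
unrestricted: ✓, well-typed at Str; no restrictions here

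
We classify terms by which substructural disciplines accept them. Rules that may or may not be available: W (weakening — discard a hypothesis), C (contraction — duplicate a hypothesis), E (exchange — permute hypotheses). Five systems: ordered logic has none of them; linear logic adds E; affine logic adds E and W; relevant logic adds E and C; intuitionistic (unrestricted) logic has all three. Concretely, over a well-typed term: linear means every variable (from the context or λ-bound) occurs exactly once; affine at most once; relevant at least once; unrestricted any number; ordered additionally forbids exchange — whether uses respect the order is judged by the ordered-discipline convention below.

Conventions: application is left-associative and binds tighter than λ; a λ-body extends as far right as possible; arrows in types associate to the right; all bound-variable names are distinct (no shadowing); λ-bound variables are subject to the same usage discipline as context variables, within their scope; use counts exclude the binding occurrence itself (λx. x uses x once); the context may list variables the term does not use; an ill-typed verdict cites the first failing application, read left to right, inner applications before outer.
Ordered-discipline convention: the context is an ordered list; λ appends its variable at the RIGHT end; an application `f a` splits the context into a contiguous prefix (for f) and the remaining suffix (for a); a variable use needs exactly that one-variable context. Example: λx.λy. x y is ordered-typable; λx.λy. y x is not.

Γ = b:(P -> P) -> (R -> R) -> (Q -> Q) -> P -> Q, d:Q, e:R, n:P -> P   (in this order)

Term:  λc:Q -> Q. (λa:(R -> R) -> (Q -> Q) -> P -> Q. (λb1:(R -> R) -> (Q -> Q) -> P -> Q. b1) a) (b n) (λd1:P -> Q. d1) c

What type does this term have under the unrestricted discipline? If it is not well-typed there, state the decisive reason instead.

not well-typed under unrestricted — the type mismatch rejects it
use counts: b: 1×, d: 0×, e: 0×, n: 1×, c [bound]: 1×, a [bound]: 1×, b1 [bound]: 1×, d1 [bound]: 1×
left-to-right use order: b1, a, b, n, d1, c
typing: ill-typed: an argument (P -> Q) -> P -> Q mismatches the expected R -> R
summary: ordered ✗; linear ✗; affine ✗; relevant ✗; unrestricted ✗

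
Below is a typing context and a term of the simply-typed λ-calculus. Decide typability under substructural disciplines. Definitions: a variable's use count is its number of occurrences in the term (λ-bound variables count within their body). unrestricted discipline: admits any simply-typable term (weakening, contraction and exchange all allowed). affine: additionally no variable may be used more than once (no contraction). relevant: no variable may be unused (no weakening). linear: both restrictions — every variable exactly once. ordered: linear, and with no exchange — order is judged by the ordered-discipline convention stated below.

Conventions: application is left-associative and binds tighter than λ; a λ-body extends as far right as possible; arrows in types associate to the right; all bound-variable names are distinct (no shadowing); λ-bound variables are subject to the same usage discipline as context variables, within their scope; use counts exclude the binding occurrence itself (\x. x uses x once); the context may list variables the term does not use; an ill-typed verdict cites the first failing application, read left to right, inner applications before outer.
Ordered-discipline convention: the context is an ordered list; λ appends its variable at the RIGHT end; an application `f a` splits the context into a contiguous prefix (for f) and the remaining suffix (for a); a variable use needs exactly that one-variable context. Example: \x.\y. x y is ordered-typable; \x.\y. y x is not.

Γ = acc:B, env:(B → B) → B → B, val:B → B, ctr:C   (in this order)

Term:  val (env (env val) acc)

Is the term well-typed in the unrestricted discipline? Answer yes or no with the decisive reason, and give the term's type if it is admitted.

yes — well-typed at B; no restrictions here; term : B
usage: acc: 1×, env: 2×, val: 2×, ctr: 0×
uses in reading order: val, env, env, val, acc
typing: ✓ — B
all disciplines: ordered ✗ | linear ✗ | affine ✗ | relevant ✗ | unrestricted ✓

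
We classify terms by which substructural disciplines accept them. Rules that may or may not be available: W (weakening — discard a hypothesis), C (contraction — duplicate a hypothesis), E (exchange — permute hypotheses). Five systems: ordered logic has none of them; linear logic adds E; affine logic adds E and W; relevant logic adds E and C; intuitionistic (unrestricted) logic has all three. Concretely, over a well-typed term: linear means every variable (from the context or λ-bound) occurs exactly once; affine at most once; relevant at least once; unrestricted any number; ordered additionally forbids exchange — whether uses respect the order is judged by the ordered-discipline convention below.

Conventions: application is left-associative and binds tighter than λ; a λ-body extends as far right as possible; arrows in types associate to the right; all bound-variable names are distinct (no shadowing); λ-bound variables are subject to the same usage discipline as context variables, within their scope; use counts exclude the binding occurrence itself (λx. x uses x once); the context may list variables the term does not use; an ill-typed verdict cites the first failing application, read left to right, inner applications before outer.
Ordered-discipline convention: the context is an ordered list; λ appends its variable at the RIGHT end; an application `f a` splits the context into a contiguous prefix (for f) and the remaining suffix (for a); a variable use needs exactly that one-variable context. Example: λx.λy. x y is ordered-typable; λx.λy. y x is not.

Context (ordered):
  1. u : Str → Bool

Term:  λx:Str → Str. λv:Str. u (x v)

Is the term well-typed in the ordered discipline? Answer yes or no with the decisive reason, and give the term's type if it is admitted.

yes — u, x, v: once each, no exchange needed; term : (Str → Str) → Str → Bool
usage: u: 1×; x (λ-bound): 1×; v (λ-bound): 1×
order of uses: u, x, v
typing: well-typed at (Str → Str) → Str → Bool
per-discipline verdicts: ordered ✓ · linear ✓ · affine ✓ · relevant ✓ · unrestricted ✓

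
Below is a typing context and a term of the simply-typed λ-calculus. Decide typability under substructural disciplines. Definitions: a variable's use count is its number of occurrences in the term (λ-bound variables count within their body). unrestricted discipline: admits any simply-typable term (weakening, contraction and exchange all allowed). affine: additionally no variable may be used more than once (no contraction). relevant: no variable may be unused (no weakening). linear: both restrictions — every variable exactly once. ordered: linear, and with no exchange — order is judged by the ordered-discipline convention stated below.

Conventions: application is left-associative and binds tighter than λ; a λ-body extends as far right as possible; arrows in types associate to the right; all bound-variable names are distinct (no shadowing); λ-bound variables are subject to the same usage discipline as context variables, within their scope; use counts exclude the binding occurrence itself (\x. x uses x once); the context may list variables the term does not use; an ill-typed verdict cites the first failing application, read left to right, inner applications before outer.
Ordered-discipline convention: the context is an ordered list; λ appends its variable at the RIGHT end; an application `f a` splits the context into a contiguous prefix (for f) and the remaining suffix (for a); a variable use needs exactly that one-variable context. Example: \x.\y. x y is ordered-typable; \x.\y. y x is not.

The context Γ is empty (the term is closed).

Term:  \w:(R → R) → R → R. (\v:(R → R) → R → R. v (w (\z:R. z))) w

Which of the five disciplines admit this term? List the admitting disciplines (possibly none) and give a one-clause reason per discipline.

admitted by: relevant, unrestricted
usage: w [bound]: 2×; v [bound]: 1×; z [bound]: 1×
uses in reading order: v, w, z, w
typing: ✓ — ((R → R) → R → R) → R → R
ordered ✗ (repeated use of w ×2)
linear ✗ (repeated use of w ×2)
affine ✗ (repeated use of w ×2)
relevant ✓ (none of w, v, z goes unused)
unrestricted ✓ (typability at ((R → R) → R → R) → R → R is all that's needed)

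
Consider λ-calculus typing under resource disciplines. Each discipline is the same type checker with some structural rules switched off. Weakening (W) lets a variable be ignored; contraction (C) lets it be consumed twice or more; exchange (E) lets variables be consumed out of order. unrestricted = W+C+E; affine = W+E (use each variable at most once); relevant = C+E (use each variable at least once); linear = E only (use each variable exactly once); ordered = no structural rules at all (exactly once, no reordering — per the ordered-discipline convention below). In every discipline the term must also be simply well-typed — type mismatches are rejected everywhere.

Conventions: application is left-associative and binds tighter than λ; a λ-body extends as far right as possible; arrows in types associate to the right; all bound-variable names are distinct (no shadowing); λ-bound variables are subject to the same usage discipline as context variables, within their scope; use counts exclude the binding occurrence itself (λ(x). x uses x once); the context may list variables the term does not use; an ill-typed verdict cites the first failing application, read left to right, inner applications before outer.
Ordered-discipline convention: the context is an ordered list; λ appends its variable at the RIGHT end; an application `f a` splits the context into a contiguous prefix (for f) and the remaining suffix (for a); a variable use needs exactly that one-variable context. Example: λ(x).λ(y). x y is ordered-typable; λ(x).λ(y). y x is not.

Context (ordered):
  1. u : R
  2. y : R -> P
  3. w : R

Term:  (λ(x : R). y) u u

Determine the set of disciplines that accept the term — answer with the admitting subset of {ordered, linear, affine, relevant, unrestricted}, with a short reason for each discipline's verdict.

admitted in: unrestricted
usage: u=2; y=1; w=0; x [bound]=0
use order (left to right): y, u, u
typing: ✓ — P
ordered: ✗ — uses contraction: u ×2; needs weakening: w, x unused
linear: ✗ — uses contraction: u ×2; needs weakening: w, x unused
affine: ✗ — uses contraction: u ×2
relevant: ✗ — needs weakening: w, x unused
unrestricted: ✓ — simply typable at P; W, C, E all held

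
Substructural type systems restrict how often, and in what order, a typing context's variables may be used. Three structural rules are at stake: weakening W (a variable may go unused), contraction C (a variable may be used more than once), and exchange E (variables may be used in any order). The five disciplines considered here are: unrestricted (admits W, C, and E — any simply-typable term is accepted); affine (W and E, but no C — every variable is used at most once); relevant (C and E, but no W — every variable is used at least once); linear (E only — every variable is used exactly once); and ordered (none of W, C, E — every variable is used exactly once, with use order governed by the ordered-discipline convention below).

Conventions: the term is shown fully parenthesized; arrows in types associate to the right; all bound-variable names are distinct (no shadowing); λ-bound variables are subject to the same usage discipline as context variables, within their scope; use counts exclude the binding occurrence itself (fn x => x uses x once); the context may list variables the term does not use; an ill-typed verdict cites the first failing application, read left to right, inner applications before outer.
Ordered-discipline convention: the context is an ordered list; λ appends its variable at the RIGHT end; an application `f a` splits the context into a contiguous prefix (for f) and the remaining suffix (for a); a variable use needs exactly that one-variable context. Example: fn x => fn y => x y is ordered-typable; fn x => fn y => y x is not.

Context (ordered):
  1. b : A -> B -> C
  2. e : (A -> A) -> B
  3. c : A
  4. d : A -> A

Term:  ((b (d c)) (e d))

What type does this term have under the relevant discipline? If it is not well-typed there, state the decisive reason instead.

term : C
usage: b: 1; e: 1; c: 1; d: 2
use order (left to right): b, d, c, e, d
typing: well-typed at C
across the five disciplines: ordered ✗; linear ✗; affine ✗; relevant ✓; unrestricted ✓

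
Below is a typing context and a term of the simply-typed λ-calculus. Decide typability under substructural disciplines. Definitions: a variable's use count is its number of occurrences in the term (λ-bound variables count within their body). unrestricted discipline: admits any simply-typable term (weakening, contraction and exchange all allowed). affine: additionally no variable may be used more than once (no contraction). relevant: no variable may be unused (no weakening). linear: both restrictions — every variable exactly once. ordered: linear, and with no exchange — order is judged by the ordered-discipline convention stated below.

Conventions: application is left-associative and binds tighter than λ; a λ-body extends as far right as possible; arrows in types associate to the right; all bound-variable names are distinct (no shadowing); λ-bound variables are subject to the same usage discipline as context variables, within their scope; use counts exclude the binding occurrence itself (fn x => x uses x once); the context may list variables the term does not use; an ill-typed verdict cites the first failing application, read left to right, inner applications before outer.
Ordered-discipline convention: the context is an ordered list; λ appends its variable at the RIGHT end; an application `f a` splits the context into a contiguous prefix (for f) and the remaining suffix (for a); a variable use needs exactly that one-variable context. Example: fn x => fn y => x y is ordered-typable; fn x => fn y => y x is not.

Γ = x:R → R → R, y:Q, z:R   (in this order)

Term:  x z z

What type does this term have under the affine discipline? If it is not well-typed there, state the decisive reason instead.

not well-typed under affine — z ×2 used more than once (contraction)
counts: x: 1×; y: 0×; z: 2×
left-to-right use order: x, z, z
typing: well-typed — term : R
per-discipline verdicts: ordered ✗, linear ✗, affine ✗, relevant ✗, unrestricted ✓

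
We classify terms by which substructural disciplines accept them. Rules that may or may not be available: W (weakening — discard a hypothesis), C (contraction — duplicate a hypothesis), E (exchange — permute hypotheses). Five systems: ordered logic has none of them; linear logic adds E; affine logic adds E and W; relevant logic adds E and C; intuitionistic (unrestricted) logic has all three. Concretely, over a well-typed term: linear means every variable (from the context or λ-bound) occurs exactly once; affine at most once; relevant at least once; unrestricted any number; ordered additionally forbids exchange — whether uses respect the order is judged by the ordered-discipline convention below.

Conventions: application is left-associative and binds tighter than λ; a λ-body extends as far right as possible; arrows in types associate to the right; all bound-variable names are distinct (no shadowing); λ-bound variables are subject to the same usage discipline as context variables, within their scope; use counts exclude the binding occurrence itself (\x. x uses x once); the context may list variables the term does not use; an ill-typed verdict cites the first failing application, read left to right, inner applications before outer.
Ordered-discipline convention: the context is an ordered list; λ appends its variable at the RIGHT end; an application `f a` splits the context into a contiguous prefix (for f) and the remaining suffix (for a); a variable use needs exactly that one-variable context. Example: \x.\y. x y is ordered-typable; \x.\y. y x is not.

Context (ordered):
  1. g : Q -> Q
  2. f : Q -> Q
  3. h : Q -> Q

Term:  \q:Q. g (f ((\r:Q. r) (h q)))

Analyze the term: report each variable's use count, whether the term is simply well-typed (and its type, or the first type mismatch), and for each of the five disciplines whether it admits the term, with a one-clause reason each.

use counts: g: 1, f: 1, h: 1, q (bound): 1, r (bound): 1
order of uses: g, f, r, h, q
typing: the term checks, with type Q -> Q
ordered: ✓ — single-use (g, f, h, q, r), ordered derivation ok
linear: ✓ — each of g, f, h, q, r used exactly once
affine: ✓ — no duplicate uses among g, f, h, q, r
relevant: ✓ — g, f, h, q, r: all used, weakening unneeded
unrestricted: ✓ — type-checks (Q -> Q) and nothing is barred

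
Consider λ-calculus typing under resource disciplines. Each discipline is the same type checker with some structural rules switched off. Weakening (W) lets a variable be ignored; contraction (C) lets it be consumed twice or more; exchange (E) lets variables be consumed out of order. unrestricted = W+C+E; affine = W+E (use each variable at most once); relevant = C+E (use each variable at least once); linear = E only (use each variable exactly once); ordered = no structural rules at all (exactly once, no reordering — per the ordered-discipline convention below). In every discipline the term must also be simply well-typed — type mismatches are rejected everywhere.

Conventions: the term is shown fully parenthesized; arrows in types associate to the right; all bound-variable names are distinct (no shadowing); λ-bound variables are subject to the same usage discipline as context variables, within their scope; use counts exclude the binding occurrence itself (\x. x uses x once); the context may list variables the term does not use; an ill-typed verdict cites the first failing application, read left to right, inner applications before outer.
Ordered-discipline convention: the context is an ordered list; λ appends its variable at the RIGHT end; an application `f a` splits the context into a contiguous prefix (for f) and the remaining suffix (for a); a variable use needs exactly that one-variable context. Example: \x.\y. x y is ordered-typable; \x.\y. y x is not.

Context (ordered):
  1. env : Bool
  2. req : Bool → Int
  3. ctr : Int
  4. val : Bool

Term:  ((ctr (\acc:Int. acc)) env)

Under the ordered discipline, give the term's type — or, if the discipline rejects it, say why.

not well-typed under ordered — a type mismatch blocks all five
variable uses: env ×1; req ×0; ctr ×1; val ×0; acc [bound] ×1
left-to-right use order: ctr, acc, env
typing: ill-typed: can't apply a value of type Int
summary: ordered ✗ · linear ✗ · affine ✗ · relevant ✗ · unrestricted ✗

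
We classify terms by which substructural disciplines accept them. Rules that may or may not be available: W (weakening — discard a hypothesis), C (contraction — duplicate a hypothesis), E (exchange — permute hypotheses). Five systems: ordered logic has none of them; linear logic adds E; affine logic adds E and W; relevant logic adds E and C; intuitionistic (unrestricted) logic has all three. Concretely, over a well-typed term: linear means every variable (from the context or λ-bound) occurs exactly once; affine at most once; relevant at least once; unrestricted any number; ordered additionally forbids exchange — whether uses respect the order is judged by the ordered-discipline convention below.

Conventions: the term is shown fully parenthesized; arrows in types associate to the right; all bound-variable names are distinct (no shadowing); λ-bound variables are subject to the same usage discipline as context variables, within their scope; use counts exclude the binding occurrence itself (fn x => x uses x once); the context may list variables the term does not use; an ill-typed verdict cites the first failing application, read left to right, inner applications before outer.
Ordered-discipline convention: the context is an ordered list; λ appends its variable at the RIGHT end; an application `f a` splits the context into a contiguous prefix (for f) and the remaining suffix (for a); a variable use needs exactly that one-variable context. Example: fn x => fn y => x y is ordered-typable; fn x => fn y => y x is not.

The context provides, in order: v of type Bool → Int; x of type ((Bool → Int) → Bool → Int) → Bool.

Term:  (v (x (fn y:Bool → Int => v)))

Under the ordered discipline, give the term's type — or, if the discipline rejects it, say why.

not well-typed under ordered — repeated use of v ×2; y left unused
variable uses: v ×2, x ×1, y (λ-bound) ×0
use order (left to right): v, x, v
typing: well-typed at Int
per-discipline verdicts: ordered ✗, linear ✗, affine ✗, relevant ✗, unrestricted ✓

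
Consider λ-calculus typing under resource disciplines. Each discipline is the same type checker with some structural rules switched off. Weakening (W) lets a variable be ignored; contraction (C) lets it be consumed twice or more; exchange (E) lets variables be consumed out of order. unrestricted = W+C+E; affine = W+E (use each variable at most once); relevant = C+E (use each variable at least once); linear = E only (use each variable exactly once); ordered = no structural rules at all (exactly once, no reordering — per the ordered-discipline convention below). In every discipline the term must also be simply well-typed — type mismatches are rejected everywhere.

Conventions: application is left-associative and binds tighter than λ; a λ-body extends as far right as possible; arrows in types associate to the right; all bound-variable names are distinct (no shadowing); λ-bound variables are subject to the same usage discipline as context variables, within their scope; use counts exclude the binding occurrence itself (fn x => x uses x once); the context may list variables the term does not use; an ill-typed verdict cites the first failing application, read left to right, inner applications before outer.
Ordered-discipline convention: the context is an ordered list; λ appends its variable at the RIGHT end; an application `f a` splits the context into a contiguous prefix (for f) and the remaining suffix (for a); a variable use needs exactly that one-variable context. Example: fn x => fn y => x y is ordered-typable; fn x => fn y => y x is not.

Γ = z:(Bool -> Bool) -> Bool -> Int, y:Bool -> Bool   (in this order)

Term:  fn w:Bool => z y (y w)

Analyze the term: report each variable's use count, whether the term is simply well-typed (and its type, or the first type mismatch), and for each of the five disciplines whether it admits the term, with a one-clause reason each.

counts: z=1, y=2, w [bound]=1
uses in reading order: z, y, y, w
typing: well-typed — term : Bool -> Int
ordered ✗ (repeated use of y ×2)
linear ✗ (repeated use of y ×2)
affine ✗ (repeated use of y ×2)
relevant ✓ (none of z, y, w goes unused)
unrestricted ✓ (type-checks (Bool -> Int) and nothing is barred)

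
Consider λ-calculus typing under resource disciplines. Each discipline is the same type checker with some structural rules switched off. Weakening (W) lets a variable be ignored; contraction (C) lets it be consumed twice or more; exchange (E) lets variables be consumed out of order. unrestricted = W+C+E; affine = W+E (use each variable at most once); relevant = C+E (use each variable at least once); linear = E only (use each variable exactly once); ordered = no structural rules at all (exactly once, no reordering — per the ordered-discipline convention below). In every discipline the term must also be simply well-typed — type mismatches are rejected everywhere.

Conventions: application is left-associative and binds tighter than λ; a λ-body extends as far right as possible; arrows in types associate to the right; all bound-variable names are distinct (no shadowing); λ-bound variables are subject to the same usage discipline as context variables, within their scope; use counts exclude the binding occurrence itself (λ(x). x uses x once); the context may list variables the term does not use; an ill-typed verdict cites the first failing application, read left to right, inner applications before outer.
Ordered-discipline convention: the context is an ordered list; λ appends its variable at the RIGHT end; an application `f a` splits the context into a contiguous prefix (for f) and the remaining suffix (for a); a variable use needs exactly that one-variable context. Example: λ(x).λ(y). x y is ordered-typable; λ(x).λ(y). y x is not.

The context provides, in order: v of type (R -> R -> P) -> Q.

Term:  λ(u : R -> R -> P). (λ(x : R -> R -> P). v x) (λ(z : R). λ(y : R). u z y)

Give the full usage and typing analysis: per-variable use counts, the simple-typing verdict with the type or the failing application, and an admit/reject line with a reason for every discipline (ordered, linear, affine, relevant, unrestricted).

use counts: v ×1, u (λ-bound) ×1, x (λ-bound) ×1, z (λ-bound) ×1, y (λ-bound) ×1
uses in reading order: v, x, u, z, y
typing: well-typed at (R -> R -> P) -> Q
ordered: ✓, one use each (v, u, x, z, y); ordered split holds
linear: ✓, exactly-once usage across v, u, x, z, y
affine: ✓, none of v, u, x, z, y used more than once
relevant: ✓, at least one use each (v, u, x, z, y)
unrestricted: ✓, typability at (R -> R -> P) -> Q is all that's needed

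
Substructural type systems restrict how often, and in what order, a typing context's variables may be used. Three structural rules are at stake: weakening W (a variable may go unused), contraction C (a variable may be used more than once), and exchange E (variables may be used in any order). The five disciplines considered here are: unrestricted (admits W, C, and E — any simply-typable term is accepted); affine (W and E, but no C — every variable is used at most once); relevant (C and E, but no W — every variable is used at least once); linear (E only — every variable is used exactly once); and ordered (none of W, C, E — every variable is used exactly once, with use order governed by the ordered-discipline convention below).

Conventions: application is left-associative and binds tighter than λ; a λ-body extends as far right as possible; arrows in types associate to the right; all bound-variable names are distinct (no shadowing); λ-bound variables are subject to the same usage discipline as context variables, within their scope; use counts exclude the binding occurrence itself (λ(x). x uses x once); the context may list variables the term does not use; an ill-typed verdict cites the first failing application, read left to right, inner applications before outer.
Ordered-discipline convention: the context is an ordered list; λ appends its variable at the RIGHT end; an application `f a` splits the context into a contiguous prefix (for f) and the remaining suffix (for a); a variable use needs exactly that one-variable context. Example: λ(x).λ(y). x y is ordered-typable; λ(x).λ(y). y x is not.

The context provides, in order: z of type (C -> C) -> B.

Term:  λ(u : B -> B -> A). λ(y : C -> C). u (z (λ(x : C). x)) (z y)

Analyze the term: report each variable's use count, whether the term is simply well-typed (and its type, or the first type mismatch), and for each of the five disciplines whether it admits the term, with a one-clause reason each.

counts: z: 2×; u [bound]: 1×; y [bound]: 1×; x [bound]: 1×
order of uses: u, z, x, z, y
typing: well-typed — term : (B -> B -> A) -> (C -> C) -> A
ordered: ✗ — z ×2 used more than once (contraction)
linear: ✗ — z ×2 used more than once (contraction)
affine: ✗ — z ×2 used more than once (contraction)
relevant: ✓ — z, u, y, x: all used, weakening unneeded
unrestricted: ✓ — simply typable at (B -> B -> A) -> (C -> C) -> A; W, C, E all held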